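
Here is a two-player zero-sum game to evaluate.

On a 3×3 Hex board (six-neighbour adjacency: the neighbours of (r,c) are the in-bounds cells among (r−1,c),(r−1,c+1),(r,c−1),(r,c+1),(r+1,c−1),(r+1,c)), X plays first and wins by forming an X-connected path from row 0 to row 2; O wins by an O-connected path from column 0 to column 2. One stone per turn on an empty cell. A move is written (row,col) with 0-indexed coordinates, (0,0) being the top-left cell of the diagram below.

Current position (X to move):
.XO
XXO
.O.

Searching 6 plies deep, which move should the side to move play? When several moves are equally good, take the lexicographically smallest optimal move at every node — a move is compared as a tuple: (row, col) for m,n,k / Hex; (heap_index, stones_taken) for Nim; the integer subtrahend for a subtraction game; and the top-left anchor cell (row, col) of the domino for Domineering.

[.XO/XXO/.O.] X move#1: (0,0):-1/XXO/XXO/.O., (2,0):+1/.XO/XXO/XO.*, (2,2):-1/.XO/XXO/.OX
[.XO/XXO/XO.] end (terminal -1, O#2); searched .XO/XXO/.O. to 6

X's best at [.XO/XXO/.O.]: (2,0)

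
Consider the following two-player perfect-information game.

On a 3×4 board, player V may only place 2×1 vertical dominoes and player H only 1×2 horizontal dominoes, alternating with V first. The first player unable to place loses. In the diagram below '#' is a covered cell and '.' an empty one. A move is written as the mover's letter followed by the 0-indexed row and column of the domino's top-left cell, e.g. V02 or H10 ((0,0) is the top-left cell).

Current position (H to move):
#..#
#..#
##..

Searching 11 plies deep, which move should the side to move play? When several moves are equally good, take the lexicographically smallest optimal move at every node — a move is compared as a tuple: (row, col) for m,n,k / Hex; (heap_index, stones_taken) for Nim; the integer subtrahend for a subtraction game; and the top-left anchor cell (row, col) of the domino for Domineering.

[#..#/#..#/##..] H move#1: H01:-1/####/#..#/##.., H11:+1/#..#/####/##..*, H22:-1/#..#/#..#/####
[#..#/####/##..] end (terminal -1, V#2); searched #..#/#..#/##.. to 11

H's best at [#..#/#..#/##..]: H11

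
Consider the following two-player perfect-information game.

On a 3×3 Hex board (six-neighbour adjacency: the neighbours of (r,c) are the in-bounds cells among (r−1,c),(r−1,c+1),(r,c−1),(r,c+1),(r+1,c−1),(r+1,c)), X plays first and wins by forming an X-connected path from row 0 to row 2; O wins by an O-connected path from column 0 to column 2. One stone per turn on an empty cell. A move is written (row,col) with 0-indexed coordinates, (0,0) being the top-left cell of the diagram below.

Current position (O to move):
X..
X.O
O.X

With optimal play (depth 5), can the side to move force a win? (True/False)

[X../X.O/O.X] O move#1: (0,1):+1/XO./X.O/O.X*, (0,2):+1/X.O/X.O/O.X, (1,1):+1/X../XOO/O.X, (2,1):+1/X../X.O/OOX
[XO./X.O/O.X] X move#2: (0,2):-1/XOX/X.O/O.X*, (1,1):-1/XO./XXO/O.X, (2,1):-1/XO./X.O/OXX
[XOX/X.O/O.X] O move#3: (1,1):+1/XOX/XOO/O.X*, (2,1):+1/XOX/X.O/OOX
[XOX/XOO/O.X] end (terminal -1, X#4); searched X../X.O/O.X to 5

O winning at [X../X.O/O.X]: True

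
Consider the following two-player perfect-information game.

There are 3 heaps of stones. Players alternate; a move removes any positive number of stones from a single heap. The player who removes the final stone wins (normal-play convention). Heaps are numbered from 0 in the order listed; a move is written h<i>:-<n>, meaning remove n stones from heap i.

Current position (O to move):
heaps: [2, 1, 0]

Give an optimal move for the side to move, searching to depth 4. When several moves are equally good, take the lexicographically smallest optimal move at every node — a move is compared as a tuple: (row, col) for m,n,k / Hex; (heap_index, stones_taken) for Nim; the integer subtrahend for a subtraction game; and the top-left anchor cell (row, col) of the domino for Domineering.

O's best at [(2,1,0)]: h0:-1

p1 O@[(2,1,0)]: h0:-1[(1,1,0)]+1* h0:-2[(0,1,0)]-1 h1:-1[(2,0,0)]-1
p2 X@[(1,1,0)]: h0:-1[(0,1,0)]-1* h1:-1[(1,0,0)]-1
p3 O@[(0,1,0)]: h1:-1[(0,0,0)]+1*
p4 X@[(0,0,0)] terminal -1; root [(2,1,0)] d4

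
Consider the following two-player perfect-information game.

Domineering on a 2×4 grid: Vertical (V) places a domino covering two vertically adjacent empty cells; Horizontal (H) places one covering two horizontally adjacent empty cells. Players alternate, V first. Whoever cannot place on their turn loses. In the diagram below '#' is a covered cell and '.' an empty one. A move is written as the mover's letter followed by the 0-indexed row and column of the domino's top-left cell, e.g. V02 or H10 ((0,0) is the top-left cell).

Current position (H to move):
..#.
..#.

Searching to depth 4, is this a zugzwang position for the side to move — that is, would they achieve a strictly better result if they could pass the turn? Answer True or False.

zugzwang(..#./..#., H) = False

ply 1, H at ..#./..#. | H00=+1→###./..#.*; H10=+1→..#./###.
ply 2, V at ###./..#. | V03=-1→####/..##*
ply 3, H at ####/..## | H10=+1→####/####*
ply 4: ####/#### is terminal -1 (V); from ..#./..#. depth 4
if H skipped the turn, V would face:
~ ply 1, V at ..#./..#. | V00=+1→#.#./#.#.*; V01=+1→.##./.##.; V03=-1→..##/..##
~ ply 2: #.#./#.#. is terminal -1 (H); from ..#./..#. depth 4
compare (H): move=+1 vs pass=-1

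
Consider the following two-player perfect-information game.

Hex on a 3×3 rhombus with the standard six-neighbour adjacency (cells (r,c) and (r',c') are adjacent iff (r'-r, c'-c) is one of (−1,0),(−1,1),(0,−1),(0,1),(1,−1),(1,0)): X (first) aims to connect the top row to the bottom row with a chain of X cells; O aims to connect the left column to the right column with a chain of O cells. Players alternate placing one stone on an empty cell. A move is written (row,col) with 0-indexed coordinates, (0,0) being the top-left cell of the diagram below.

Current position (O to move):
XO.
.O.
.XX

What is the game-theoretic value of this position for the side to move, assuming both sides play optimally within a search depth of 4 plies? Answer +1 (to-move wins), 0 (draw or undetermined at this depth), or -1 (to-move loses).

value(XO./.O./.XX, O) = +1

[XO./.O./.XX] O move#1: (0,2):+1/XOO/.O./.XX*, (1,0):+1/XO./OO./.XX, (1,2):+1/XO./.OO/.XX, (2,0):+1/XO./.O./OXX
[XOO/.O./.XX] X move#2: (1,0):-1/XOO/XO./.XX*, (1,2):-1/XOO/.OX/.XX, (2,0):-1/XOO/.O./XXX
[XOO/XO./.XX] O move#3: (1,2):-1/XOO/XOO/.XX, (2,0):+1/XOO/XO./OXX*
[XOO/XO./OXX] end (terminal -1, X#4); searched XO./.O./.XX to 4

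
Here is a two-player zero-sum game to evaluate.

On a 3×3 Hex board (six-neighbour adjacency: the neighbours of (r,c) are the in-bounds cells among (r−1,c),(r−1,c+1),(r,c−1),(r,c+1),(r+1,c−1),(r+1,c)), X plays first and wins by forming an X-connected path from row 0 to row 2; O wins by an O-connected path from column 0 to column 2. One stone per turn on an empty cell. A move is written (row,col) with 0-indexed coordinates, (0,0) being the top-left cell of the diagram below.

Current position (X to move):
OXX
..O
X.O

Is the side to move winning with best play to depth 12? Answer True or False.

X winning at [OXX/..O/X.O]: True

p1 X@[OXX/..O/X.O]: (1,0)[OXX/X.O/X.O]+1* (1,1)[OXX/.XO/X.O]+1 (2,1)[OXX/..O/XXO]+1
p2 O@[OXX/X.O/X.O] terminal -1; root [OXX/..O/X.O] d12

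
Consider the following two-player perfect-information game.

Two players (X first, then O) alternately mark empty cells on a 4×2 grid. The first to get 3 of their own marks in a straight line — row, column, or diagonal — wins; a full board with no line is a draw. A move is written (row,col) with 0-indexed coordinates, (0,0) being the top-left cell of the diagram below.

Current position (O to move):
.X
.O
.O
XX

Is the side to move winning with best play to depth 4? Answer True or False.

ply 1, O at .X/.O/.O/XX | (0,0)=+0→OX/.O/.O/XX*; (1,0)=+0→.X/OO/.O/XX; (2,0)=+0→.X/.O/OO/XX
ply 2, X at OX/.O/.O/XX | (1,0)=+0→OX/XO/.O/XX*; (2,0)=+0→OX/.O/XO/XX
ply 3, O at OX/XO/.O/XX | (2,0)=+0→OX/XO/OO/XX*
ply 4: OX/XO/OO/XX is terminal +0 (X); from .X/.O/.O/XX depth 4

O winning at [.X/.O/.O/XX]: False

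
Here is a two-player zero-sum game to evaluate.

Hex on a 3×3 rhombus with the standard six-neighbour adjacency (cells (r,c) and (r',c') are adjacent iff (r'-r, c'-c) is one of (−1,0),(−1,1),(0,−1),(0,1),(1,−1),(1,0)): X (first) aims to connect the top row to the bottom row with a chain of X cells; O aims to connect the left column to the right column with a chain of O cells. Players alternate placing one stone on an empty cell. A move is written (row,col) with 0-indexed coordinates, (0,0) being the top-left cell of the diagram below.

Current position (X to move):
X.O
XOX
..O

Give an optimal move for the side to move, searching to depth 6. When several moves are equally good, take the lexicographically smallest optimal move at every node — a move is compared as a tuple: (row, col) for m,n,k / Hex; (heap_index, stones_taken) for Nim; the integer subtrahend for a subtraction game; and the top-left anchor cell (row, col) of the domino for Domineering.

ply 1, X at X.O/XOX/..O | (0,1)=-1→XXO/XOX/..O; (2,0)=+1→X.O/XOX/X.O*; (2,1)=-1→X.O/XOX/.XO
ply 2: X.O/XOX/X.O is terminal -1 (O); from X.O/XOX/..O depth 6

X's best at [X.O/XOX/..O]: (2,0)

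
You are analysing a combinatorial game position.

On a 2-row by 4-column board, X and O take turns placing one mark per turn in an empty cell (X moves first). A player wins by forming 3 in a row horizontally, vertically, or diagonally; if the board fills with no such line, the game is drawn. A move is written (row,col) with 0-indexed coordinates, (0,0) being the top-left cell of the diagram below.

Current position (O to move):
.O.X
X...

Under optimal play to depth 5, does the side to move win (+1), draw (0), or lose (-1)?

value(.O.X/X..., O) = 0

p1 O@[.O.X/X...]: (0,0)[OO.X/X...]+0* (0,2)[.OOX/X...]+0 (1,1)[.O.X/XO..]+0 (1,2)[.O.X/X.O.]+0 (1,3)[.O.X/X..O]+0
p2 X@[OO.X/X...]: (0,2)[OOXX/X...]+0* (1,1)[OO.X/XX..]-1 (1,2)[OO.X/X.X.]-1 (1,3)[OO.X/X..X]-1
p3 O@[OOXX/X...]: (1,1)[OOXX/XO..]+0* (1,2)[OOXX/X.O.]+0 (1,3)[OOXX/X..O]+0
p4 X@[OOXX/XO..]: (1,2)[OOXX/XOX.]+0* (1,3)[OOXX/XO.X]+0
p5 O@[OOXX/XOX.]: (1,3)[OOXX/XOXO]+0*
p6 X@[OOXX/XOXO] terminal +0; root [.O.X/X...] d5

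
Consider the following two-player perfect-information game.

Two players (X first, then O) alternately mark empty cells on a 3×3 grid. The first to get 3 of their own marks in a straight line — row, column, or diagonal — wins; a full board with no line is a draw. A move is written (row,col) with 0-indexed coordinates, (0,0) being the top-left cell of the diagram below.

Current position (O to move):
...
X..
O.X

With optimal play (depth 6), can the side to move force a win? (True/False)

[.../X../O.X] O move#1: (0,0):-1/O../X../O.X, (0,1):-1/.O./X../O.X, (0,2):-1/..O/X../O.X, (1,1):+0/.../XO./O.X*, (1,2):+0/.../X.O/O.X, (2,1):-1/.../X../OOX
[.../XO./O.X] X move#2: (0,0):-1/X../XO./O.X, (0,1):-1/.X./XO./O.X, (0,2):+0/..X/XO./O.X*, (1,2):-1/.../XOX/O.X, (2,1):-1/.../XO./OXX
[..X/XO./O.X] O move#3: (0,0):-1/O.X/XO./O.X, (0,1):-1/.OX/XO./O.X, (1,2):+0/..X/XOO/O.X*, (2,1):-1/..X/XO./OOX
[..X/XOO/O.X] X move#4: (0,0):+0/X.X/XOO/O.X*, (0,1):+0/.XX/XOO/O.X, (2,1):+0/..X/XOO/OXX
[X.X/XOO/O.X] O move#5: (0,1):+0/XOX/XOO/O.X*, (2,1):-1/X.X/XOO/OOX
[XOX/XOO/O.X] X move#6: (2,1):+0/XOX/XOO/OXX*
[XOX/XOO/OXX] end (terminal +0, O#7); searched .../X../O.X to 6

O winning at [.../X../O.X]: False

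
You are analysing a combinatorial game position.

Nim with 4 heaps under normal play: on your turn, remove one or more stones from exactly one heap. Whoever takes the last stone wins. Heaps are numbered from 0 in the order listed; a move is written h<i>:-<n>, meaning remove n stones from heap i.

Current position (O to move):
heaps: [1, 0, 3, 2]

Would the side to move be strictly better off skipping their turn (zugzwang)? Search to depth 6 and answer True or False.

zugzwang((1,0,3,2), O) = True

p1 O@[(1,0,3,2)]: h0:-1[(0,0,3,2)]-1* h2:-1[(1,0,2,2)]-1 h2:-2[(1,0,1,2)]-1 h2:-3[(1,0,0,2)]-1 h3:-1[(1,0,3,1)]-1 h3:-2[(1,0,3,0)]-1
p2 X@[(0,0,3,2)]: h2:-1[(0,0,2,2)]+1* h2:-2[(0,0,1,2)]-1 h2:-3[(0,0,0,2)]-1 h3:-1[(0,0,3,1)]-1 h3:-2[(0,0,3,0)]-1
p3 O@[(0,0,2,2)]: h2:-1[(0,0,1,2)]-1* h2:-2[(0,0,0,2)]-1 h3:-1[(0,0,2,1)]-1 h3:-2[(0,0,2,0)]-1
p4 X@[(0,0,1,2)]: h2:-1[(0,0,0,2)]-1 h3:-1[(0,0,1,1)]+1* h3:-2[(0,0,1,0)]-1
p5 O@[(0,0,1,1)]: h2:-1[(0,0,0,1)]-1* h3:-1[(0,0,1,0)]-1
p6 X@[(0,0,0,1)]: h3:-1[(0,0,0,0)]+1*
p7 O@[(0,0,0,0)] terminal -1; root [(1,0,3,2)] d6
suppose O passes — search the same position with X to move:
pass> p1 X@[(1,0,3,2)]: h0:-1[(0,0,3,2)]-1* h2:-1[(1,0,2,2)]-1 h2:-2[(1,0,1,2)]-1 h2:-3[(1,0,0,2)]-1 h3:-1[(1,0,3,1)]-1 h3:-2[(1,0,3,0)]-1
pass> p2 O@[(0,0,3,2)]: h2:-1[(0,0,2,2)]+1* h2:-2[(0,0,1,2)]-1 h2:-3[(0,0,0,2)]-1 h3:-1[(0,0,3,1)]-1 h3:-2[(0,0,3,0)]-1
pass> p3 X@[(0,0,2,2)]: h2:-1[(0,0,1,2)]-1* h2:-2[(0,0,0,2)]-1 h3:-1[(0,0,2,1)]-1 h3:-2[(0,0,2,0)]-1
pass> p4 O@[(0,0,1,2)]: h2:-1[(0,0,0,2)]-1 h3:-1[(0,0,1,1)]+1* h3:-2[(0,0,1,0)]-1
pass> p5 X@[(0,0,1,1)]: h2:-1[(0,0,0,1)]-1* h3:-1[(0,0,1,0)]-1
pass> p6 O@[(0,0,0,1)]: h3:-1[(0,0,0,0)]+1*
pass> p7 X@[(0,0,0,0)] terminal -1; root [(1,0,3,2)] d6
for O: play -1, pass +1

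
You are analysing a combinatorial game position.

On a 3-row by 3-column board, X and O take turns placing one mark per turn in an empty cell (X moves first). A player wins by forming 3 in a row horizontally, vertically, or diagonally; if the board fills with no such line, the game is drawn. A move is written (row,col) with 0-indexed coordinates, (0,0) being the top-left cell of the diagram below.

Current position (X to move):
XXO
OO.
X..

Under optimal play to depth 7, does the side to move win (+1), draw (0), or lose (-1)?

p1 X@[XXO/OO./X..]: (1,2)[XXO/OOX/X..]+0* (2,1)[XXO/OO./XX.]-1 (2,2)[XXO/OO./X.X]-1
p2 O@[XXO/OOX/X..]: (2,1)[XXO/OOX/XO.]+0* (2,2)[XXO/OOX/X.O]+0
p3 X@[XXO/OOX/XO.]: (2,2)[XXO/OOX/XOX]+0*
p4 O@[XXO/OOX/XOX] terminal +0; root [XXO/OO./X..] d7

value(XXO/OO./X.., X) = 0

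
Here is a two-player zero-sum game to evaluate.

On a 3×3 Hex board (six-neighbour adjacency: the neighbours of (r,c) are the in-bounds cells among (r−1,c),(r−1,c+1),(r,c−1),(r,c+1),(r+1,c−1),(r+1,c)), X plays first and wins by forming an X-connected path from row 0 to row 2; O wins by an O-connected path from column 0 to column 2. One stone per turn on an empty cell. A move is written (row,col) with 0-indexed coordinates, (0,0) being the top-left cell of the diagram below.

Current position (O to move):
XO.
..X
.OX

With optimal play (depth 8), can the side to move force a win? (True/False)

O winning at [XO./..X/.OX]: False

ply 1, O at XO./..X/.OX | (0,2)=-1→XOO/..X/.OX*; (1,0)=-1→XO./O.X/.OX; (1,1)=-1→XO./.OX/.OX; (2,0)=-1→XO./..X/OOX
ply 2, X at XOO/..X/.OX | (1,0)=+1→XOO/X.X/.OX*; (1,1)=-1→XOO/.XX/.OX; (2,0)=-1→XOO/..X/XOX
ply 3, O at XOO/X.X/.OX | (1,1)=-1→XOO/XOX/.OX*; (2,0)=-1→XOO/X.X/OOX
ply 4, X at XOO/XOX/.OX | (2,0)=+1→XOO/XOX/XOX*
ply 5: XOO/XOX/XOX is terminal -1 (O); from XO./..X/.OX depth 8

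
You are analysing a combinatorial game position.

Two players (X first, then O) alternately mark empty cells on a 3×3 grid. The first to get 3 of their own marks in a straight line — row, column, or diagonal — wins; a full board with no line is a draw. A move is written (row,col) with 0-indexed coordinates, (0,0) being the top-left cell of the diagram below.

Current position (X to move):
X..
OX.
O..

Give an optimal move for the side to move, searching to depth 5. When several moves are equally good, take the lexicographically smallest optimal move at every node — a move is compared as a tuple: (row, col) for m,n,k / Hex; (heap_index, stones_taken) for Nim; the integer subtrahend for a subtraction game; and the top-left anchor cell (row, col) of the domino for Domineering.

X's best at [X../OX./O..]: (0,1)

ply 1, X at X../OX./O.. | (0,1)=+1→XX./OX./O..*; (0,2)=+1→X.X/OX./O..; (1,2)=+0→X../OXX/O..; (2,1)=+1→X../OX./OX.; (2,2)=+1→X../OX./O.X
ply 2, O at XX./OX./O.. | (0,2)=-1→XXO/OX./O..*; (1,2)=-1→XX./OXO/O..; (2,1)=-1→XX./OX./OO.; (2,2)=-1→XX./OX./O.O
ply 3, X at XXO/OX./O.. | (1,2)=+1→XXO/OXX/O..*; (2,1)=+1→XXO/OX./OX.; (2,2)=+1→XXO/OX./O.X
ply 4, O at XXO/OXX/O.. | (2,1)=-1→XXO/OXX/OO.*; (2,2)=-1→XXO/OXX/O.O
ply 5, X at XXO/OXX/OO. | (2,2)=+1→XXO/OXX/OOX*
ply 6: XXO/OXX/OOX is terminal -1 (O); from X../OX./O.. depth 5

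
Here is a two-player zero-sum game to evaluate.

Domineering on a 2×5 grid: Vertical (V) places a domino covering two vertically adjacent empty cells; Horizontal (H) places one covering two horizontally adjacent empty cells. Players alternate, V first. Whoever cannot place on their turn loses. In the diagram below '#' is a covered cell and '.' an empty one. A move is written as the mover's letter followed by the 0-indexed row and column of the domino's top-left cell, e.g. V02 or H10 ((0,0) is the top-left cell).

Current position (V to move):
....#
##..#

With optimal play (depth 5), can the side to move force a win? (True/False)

p1 V@[....#/##..#]: V02[..#.#/###.#]+1* V03[...##/##.##]-1
p2 H@[..#.#/###.#]: H00[###.#/###.#]-1*
p3 V@[###.#/###.#]: V03[#####/#####]+1*
p4 H@[#####/#####] terminal -1; root [....#/##..#] d5

V winning at [....#/##..#]: True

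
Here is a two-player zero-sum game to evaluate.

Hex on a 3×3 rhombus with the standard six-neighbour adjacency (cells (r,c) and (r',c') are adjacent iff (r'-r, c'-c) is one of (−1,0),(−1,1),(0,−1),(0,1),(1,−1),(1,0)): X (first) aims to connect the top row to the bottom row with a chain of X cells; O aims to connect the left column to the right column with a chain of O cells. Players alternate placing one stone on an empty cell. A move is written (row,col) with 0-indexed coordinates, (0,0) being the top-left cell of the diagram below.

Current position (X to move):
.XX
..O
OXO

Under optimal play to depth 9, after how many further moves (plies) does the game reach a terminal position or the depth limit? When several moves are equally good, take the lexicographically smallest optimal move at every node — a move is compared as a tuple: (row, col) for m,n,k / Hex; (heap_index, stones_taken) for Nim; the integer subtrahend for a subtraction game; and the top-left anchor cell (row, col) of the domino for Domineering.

PV length from [.XX/..O/OXO]: 1 ply

ply 1, X at .XX/..O/OXO | (0,0)=-1→XXX/..O/OXO; (1,0)=-1→.XX/X.O/OXO; (1,1)=+1→.XX/.XO/OXO*
ply 2: .XX/.XO/OXO is terminal -1 (O); from .XX/..O/OXO depth 9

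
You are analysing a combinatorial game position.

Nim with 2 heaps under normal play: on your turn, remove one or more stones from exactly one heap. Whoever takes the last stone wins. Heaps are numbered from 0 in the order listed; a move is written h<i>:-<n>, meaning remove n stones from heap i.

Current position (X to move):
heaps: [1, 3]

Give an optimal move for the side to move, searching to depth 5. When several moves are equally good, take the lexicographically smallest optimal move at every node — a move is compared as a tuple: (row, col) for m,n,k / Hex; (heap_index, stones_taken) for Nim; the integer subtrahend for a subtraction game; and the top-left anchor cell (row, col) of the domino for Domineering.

X's best at [(1,3)]: h1:-2

ply 1, X at (1,3) | h0:-1=-1→(0,3); h1:-1=-1→(1,2); h1:-2=+1→(1,1)*; h1:-3=-1→(1,0)
ply 2, O at (1,1) | h0:-1=-1→(0,1)*; h1:-1=-1→(1,0)
ply 3, X at (0,1) | h1:-1=+1→(0,0)*
ply 4: (0,0) is terminal -1 (O); from (1,3) depth 5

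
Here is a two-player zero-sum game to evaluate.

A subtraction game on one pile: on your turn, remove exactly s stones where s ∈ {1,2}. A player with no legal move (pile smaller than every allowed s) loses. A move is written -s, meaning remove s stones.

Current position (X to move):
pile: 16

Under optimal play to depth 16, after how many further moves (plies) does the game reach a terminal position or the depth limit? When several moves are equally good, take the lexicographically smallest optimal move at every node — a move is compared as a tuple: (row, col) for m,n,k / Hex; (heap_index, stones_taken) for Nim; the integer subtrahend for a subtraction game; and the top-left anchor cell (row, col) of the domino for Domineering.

p1 X@[16]: -1[15]+1* -2[14]-1
p2 O@[15]: -1[14]-1* -2[13]-1
p3 X@[14]: -1[13]-1 -2[12]+1*
p4 O@[12]: -1[11]-1* -2[10]-1
p5 X@[11]: -1[10]-1 -2[9]+1*
p6 O@[9]: -1[8]-1* -2[7]-1
p7 X@[8]: -1[7]-1 -2[6]+1*
p8 O@[6]: -1[5]-1* -2[4]-1
p9 X@[5]: -1[4]-1 -2[3]+1*
p10 O@[3]: -1[2]-1* -2[1]-1
p11 X@[2]: -1[1]-1 -2[0]+1*
p12 O@[0] terminal -1; root [16] d16

PV length from [16]: 11 plies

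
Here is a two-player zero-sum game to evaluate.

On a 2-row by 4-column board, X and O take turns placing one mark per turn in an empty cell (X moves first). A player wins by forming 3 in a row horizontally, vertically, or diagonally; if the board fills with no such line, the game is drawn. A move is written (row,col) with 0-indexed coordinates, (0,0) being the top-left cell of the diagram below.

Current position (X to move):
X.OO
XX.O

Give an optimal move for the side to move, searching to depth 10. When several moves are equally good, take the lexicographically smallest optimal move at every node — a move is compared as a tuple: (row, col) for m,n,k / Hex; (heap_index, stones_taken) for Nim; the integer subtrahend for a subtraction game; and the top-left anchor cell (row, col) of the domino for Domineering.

p1 X@[X.OO/XX.O]: (0,1)[XXOO/XX.O]+0 (1,2)[X.OO/XXXO]+1*
p2 O@[X.OO/XXXO] terminal -1; root [X.OO/XX.O] d10

X's best at [X.OO/XX.O]: (1,2)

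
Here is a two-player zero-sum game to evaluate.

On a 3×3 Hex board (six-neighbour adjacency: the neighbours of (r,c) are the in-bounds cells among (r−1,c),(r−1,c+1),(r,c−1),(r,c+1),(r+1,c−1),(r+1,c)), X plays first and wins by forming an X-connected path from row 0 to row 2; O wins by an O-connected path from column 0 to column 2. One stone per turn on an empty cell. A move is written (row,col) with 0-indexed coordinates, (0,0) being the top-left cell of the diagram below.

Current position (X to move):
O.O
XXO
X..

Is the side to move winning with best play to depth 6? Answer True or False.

X winning at [O.O/XXO/X..]: True

ply 1, X at O.O/XXO/X.. | (0,1)=+1→OXO/XXO/X..*; (2,1)=-1→O.O/XXO/XX.; (2,2)=-1→O.O/XXO/X.X
ply 2: OXO/XXO/X.. is terminal -1 (O); from O.O/XXO/X.. depth 6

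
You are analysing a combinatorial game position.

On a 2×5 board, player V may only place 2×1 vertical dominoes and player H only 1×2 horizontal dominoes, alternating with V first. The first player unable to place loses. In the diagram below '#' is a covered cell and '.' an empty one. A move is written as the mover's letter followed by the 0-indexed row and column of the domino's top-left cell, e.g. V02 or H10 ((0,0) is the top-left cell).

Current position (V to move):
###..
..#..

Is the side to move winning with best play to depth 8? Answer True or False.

[###../..#..] V move#1: V03:+1/####./..##.*, V04:+1/###.#/..#.#
[####./..##.] H move#2: H10:-1/####./####.*
[####./####.] V move#3: V04:+1/#####/#####*
[#####/#####] end (terminal -1, H#4); searched ###../..#.. to 8

V winning at [###../..#..]: True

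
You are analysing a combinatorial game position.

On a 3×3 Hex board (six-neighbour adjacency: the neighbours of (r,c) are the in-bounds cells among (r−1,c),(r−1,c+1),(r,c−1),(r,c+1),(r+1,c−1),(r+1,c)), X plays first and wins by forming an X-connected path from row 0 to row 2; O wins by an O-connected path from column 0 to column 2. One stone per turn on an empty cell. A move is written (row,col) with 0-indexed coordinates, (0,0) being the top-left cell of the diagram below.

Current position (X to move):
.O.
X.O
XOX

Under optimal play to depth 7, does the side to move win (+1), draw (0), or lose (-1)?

value(.O./X.O/XOX, X) = +1

ply 1, X at .O./X.O/XOX | (0,0)=+1→XO./X.O/XOX*; (0,2)=+1→.OX/X.O/XOX; (1,1)=+1→.O./XXO/XOX
ply 2: XO./X.O/XOX is terminal -1 (O); from .O./X.O/XOX depth 7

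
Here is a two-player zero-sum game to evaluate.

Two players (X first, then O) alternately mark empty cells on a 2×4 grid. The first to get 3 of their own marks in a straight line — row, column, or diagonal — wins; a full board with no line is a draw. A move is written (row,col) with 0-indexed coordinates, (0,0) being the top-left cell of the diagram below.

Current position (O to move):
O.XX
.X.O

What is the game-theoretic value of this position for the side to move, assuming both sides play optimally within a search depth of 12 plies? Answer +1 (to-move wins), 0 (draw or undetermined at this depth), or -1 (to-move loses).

value(O.XX/.X.O, O) = 0

p1 O@[O.XX/.X.O]: (0,1)[OOXX/.X.O]+0* (1,0)[O.XX/OX.O]-1 (1,2)[O.XX/.XOO]-1
p2 X@[OOXX/.X.O]: (1,0)[OOXX/XX.O]+0* (1,2)[OOXX/.XXO]+0
p3 O@[OOXX/XX.O]: (1,2)[OOXX/XXOO]+0*
p4 X@[OOXX/XXOO] terminal +0; root [O.XX/.X.O] d12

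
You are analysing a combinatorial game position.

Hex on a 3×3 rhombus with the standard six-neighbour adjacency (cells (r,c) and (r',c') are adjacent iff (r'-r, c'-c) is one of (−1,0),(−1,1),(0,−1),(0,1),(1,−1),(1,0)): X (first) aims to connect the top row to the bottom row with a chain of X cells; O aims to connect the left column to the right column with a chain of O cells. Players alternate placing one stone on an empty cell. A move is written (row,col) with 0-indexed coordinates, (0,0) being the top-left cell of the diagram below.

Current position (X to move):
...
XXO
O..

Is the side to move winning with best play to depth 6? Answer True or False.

X winning at [.../XXO/O..]: True

p1 X@[.../XXO/O..]: (0,0)[X../XXO/O..]-1 (0,1)[.X./XXO/O..]-1 (0,2)[..X/XXO/O..]-1 (2,1)[.../XXO/OX.]+1* (2,2)[.../XXO/O.X]-1
p2 O@[.../XXO/OX.]: (0,0)[O../XXO/OX.]-1* (0,1)[.O./XXO/OX.]-1 (0,2)[..O/XXO/OX.]-1 (2,2)[.../XXO/OXO]-1
p3 X@[O../XXO/OX.]: (0,1)[OX./XXO/OX.]+1* (0,2)[O.X/XXO/OX.]+1 (2,2)[O../XXO/OXX]+1
p4 O@[OX./XXO/OX.] terminal -1; root [.../XXO/O..] d6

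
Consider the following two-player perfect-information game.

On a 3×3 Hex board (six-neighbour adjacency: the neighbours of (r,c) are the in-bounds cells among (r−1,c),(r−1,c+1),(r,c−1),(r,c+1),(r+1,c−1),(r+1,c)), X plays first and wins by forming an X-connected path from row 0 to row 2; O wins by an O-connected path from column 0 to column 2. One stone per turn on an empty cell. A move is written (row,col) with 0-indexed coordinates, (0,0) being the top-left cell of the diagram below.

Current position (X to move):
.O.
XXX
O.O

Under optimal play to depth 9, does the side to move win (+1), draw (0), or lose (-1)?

ply 1, X at .O./XXX/O.O | (0,0)=-1→XO./XXX/O.O; (0,2)=-1→.OX/XXX/O.O; (2,1)=+1→.O./XXX/OXO*
ply 2, O at .O./XXX/OXO | (0,0)=-1→OO./XXX/OXO*; (0,2)=-1→.OO/XXX/OXO
ply 3, X at OO./XXX/OXO | (0,2)=+1→OOX/XXX/OXO*
ply 4: OOX/XXX/OXO is terminal -1 (O); from .O./XXX/O.O depth 9

value(.O./XXX/O.O, X) = +1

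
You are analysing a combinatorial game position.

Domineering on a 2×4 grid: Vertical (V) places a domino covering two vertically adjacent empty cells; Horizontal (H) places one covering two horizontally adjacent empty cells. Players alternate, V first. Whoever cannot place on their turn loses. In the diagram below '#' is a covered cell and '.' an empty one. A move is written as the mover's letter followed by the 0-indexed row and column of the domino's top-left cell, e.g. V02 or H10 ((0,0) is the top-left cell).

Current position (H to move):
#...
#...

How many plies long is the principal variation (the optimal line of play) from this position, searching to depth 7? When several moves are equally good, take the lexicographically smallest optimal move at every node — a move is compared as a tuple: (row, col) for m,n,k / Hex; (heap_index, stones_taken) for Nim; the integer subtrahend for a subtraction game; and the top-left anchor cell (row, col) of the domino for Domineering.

[#.../#...] H move#1: H01:+1/###./#...*, H02:+1/#.##/#..., H11:+1/#.../###., H12:+1/#.../#.##
[###./#...] V move#2: V03:-1/####/#..#*
[####/#..#] H move#3: H11:+1/####/####*
[####/####] end (terminal -1, V#4); searched #.../#... to 7

PV length from [#.../#...]: 3 plies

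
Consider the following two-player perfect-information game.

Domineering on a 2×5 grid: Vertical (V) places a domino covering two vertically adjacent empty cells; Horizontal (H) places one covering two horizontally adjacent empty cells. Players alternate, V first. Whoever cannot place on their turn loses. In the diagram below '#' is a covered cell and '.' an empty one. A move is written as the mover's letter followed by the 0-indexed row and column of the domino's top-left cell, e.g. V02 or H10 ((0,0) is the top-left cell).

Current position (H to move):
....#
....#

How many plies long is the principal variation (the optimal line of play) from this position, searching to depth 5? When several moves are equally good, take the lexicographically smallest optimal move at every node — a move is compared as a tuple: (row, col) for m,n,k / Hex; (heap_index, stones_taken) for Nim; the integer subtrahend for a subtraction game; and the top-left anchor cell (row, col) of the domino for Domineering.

p1 H@[....#/....#]: H00[##..#/....#]-1 H01[.##.#/....#]+1* H02[..###/....#]-1 H10[....#/##..#]-1 H11[....#/.##.#]+1 H12[....#/..###]-1
p2 V@[.##.#/....#]: V00[###.#/#...#]-1* V03[.####/...##]-1
p3 H@[###.#/#...#]: H11[###.#/###.#]-1 H12[###.#/#.###]+1*
p4 V@[###.#/#.###] terminal -1; root [....#/....#] d5

PV length from [....#/....#]: 3 plies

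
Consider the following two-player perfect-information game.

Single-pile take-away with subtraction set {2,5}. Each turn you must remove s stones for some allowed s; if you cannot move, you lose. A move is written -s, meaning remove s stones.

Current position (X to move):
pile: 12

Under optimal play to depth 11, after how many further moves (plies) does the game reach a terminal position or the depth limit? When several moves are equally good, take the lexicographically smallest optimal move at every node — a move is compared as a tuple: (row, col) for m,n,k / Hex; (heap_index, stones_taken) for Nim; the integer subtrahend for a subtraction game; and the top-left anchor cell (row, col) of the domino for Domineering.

PV length from [12]: 3 plies

[12] X move#1: -2:-1/10, -5:+1/7*
[7] O move#2: -2:-1/5*, -5:-1/2
[5] X move#3: -2:-1/3, -5:+1/0*
[0] end (terminal -1, O#4); searched 12 to 11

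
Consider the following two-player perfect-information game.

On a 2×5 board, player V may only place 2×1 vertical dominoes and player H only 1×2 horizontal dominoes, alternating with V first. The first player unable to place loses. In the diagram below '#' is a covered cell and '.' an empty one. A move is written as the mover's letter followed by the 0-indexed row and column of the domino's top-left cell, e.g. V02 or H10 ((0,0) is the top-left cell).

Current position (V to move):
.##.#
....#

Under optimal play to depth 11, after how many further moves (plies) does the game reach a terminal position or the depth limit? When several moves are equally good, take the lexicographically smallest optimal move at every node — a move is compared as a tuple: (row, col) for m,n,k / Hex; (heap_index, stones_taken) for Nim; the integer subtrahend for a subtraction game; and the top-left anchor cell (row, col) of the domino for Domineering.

[.##.#/....#] V move#1: V00:-1/###.#/#...#*, V03:-1/.####/...##
[###.#/#...#] H move#2: H11:-1/###.#/###.#, H12:+1/###.#/#.###*
[###.#/#.###] end (terminal -1, V#3); searched .##.#/....# to 11

PV length from [.##.#/....#]: 2 plies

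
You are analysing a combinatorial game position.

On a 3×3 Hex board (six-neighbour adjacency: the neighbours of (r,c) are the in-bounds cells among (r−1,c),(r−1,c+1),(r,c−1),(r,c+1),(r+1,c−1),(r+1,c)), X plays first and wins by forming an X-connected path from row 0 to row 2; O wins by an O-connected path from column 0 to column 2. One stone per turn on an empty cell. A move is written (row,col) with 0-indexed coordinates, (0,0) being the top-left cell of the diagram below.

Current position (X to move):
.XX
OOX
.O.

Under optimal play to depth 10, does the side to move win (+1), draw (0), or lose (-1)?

value(.XX/OOX/.O., X) = +1

ply 1, X at .XX/OOX/.O. | (0,0)=-1→XXX/OOX/.O.; (2,0)=-1→.XX/OOX/XO.; (2,2)=+1→.XX/OOX/.OX*
ply 2: .XX/OOX/.OX is terminal -1 (O); from .XX/OOX/.O. depth 10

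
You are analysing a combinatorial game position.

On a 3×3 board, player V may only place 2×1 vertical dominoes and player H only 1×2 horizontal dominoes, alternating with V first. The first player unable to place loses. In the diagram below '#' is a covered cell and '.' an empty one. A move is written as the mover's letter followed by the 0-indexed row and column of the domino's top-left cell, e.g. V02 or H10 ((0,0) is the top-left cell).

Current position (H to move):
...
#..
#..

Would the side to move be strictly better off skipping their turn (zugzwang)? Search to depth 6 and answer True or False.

[.../#../#..] H move#1: H00:-1/##./#../#.., H01:-1/.##/#../#.., H11:+1/.../###/#..*, H21:-1/.../#../###
[.../###/#..] end (terminal -1, V#2); searched .../#../#.. to 6
pass branch (V moves first from the same position):
  | [.../#../#..] V move#1: V01:+1/.#./##./#..*, V02:+1/..#/#.#/#.., V11:+1/.../##./##., V12:+1/.../#.#/#.#
  | [.#./##./#..] H move#2: H21:-1/.#./##./###*
  | [.#./##./###] V move#3: V02:+1/.##/###/###*
  | [.##/###/###] end (terminal -1, H#4); searched .../#../#.. to 6
H moving scores +1; H passing scores -1

zugzwang(.../#../#.., H) = False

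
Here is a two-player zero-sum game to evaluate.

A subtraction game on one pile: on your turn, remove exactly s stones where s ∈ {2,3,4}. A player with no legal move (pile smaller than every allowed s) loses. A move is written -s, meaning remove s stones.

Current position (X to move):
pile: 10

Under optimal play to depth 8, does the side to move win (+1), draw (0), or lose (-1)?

ply 1, X at 10 | -2=-1→8; -3=+1→7*; -4=+1→6
ply 2, O at 7 | -2=-1→5*; -3=-1→4; -4=-1→3
ply 3, X at 5 | -2=-1→3; -3=-1→2; -4=+1→1*
ply 4: 1 is terminal -1 (O); from 10 depth 8

value(10, X) = +1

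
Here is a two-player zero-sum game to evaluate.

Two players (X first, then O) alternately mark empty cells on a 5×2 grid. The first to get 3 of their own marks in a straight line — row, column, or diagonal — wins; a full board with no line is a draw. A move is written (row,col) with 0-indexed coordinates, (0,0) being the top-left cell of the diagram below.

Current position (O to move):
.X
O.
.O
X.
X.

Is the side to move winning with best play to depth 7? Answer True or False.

O winning at [.X/O./.O/X./X.]: True

[.X/O./.O/X./X.] O move#1: (0,0):-1/OX/O./.O/X./X., (1,1):-1/.X/OO/.O/X./X., (2,0):+1/.X/O./OO/X./X.*, (3,1):-1/.X/O./.O/XO/X., (4,1):-1/.X/O./.O/X./XO
[.X/O./OO/X./X.] X move#2: (0,0):-1/XX/O./OO/X./X.*, (1,1):-1/.X/OX/OO/X./X., (3,1):-1/.X/O./OO/XX/X., (4,1):-1/.X/O./OO/X./XX
[XX/O./OO/X./X.] O move#3: (1,1):+0/XX/OO/OO/X./X., (3,1):+1/XX/O./OO/XO/X.*, (4,1):+0/XX/O./OO/X./XO
[XX/O./OO/XO/X.] X move#4: (1,1):-1/XX/OX/OO/XO/X.*, (4,1):-1/XX/O./OO/XO/XX
[XX/OX/OO/XO/X.] O move#5: (4,1):+1/XX/OX/OO/XO/XO*
[XX/OX/OO/XO/XO] end (terminal -1, X#6); searched .X/O./.O/X./X. to 7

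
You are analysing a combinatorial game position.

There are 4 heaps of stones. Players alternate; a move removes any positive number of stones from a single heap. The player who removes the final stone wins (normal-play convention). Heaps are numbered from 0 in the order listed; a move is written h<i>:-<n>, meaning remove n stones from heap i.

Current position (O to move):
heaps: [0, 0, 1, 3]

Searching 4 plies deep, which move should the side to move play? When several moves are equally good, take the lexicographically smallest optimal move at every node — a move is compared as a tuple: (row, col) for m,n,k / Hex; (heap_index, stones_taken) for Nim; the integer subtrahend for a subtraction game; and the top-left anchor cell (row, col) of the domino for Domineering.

p1 O@[(0,0,1,3)]: h2:-1[(0,0,0,3)]-1 h3:-1[(0,0,1,2)]-1 h3:-2[(0,0,1,1)]+1* h3:-3[(0,0,1,0)]-1
p2 X@[(0,0,1,1)]: h2:-1[(0,0,0,1)]-1* h3:-1[(0,0,1,0)]-1
p3 O@[(0,0,0,1)]: h3:-1[(0,0,0,0)]+1*
p4 X@[(0,0,0,0)] terminal -1; root [(0,0,1,3)] d4

O's best at [(0,0,1,3)]: h3:-2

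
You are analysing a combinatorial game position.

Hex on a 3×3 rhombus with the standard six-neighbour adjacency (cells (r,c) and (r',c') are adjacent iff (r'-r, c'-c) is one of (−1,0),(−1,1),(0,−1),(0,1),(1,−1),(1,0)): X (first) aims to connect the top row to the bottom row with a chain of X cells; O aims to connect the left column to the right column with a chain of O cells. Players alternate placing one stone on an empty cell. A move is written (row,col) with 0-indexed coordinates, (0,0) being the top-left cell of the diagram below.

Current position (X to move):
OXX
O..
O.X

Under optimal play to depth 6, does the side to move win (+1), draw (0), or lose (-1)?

p1 X@[OXX/O../O.X]: (1,1)[OXX/OX./O.X]+1* (1,2)[OXX/O.X/O.X]+1 (2,1)[OXX/O../OXX]+1
p2 O@[OXX/OX./O.X]: (1,2)[OXX/OXO/O.X]-1* (2,1)[OXX/OX./OOX]-1
p3 X@[OXX/OXO/O.X]: (2,1)[OXX/OXO/OXX]+1*
p4 O@[OXX/OXO/OXX] terminal -1; root [OXX/O../O.X] d6

value(OXX/O../O.X, X) = +1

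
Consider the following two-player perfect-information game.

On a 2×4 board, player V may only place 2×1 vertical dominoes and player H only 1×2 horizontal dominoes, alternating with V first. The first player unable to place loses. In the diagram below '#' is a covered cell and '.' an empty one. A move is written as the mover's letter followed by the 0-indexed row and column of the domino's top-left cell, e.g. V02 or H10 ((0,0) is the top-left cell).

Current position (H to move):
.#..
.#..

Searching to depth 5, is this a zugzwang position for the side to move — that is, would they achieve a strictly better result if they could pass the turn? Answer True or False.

zugzwang(.#../.#.., H) = False

[.#../.#..] H move#1: H02:+1/.###/.#..*, H12:+1/.#../.###
[.###/.#..] V move#2: V00:-1/####/##..*
[####/##..] H move#3: H12:+1/####/####*
[####/####] end (terminal -1, V#4); searched .#../.#.. to 5
pass branch (V moves first from the same position):
  | [.#../.#..] V move#1: V00:-1/##../##.., V02:+1/.##./.##.*, V03:+1/.#.#/.#.#
  | [.##./.##.] end (terminal -1, H#2); searched .#../.#.. to 5
H moving scores +1; H passing scores -1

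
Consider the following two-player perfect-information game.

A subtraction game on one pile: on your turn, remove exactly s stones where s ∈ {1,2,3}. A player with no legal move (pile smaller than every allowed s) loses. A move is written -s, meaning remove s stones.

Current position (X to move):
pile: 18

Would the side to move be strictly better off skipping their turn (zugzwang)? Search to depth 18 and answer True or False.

ply 1, X at 18 | -1=-1→17; -2=+1→16*; -3=-1→15
ply 2, O at 16 | -1=-1→15*; -2=-1→14; -3=-1→13
ply 3, X at 15 | -1=-1→14; -2=-1→13; -3=+1→12*
ply 4, O at 12 | -1=-1→11*; -2=-1→10; -3=-1→9
ply 5, X at 11 | -1=-1→10; -2=-1→9; -3=+1→8*
ply 6, O at 8 | -1=-1→7*; -2=-1→6; -3=-1→5
ply 7, X at 7 | -1=-1→6; -2=-1→5; -3=+1→4*
ply 8, O at 4 | -1=-1→3*; -2=-1→2; -3=-1→1
ply 9, X at 3 | -1=-1→2; -2=-1→1; -3=+1→0*
ply 10: 0 is terminal -1 (O); from 18 depth 18
if X skipped the turn, O would face:
~ ply 1, O at 18 | -1=-1→17; -2=+1→16*; -3=-1→15
~ ply 2, X at 16 | -1=-1→15*; -2=-1→14; -3=-1→13
~ ply 3, O at 15 | -1=-1→14; -2=-1→13; -3=+1→12*
~ ply 4, X at 12 | -1=-1→11*; -2=-1→10; -3=-1→9
~ ply 5, O at 11 | -1=-1→10; -2=-1→9; -3=+1→8*
~ ply 6, X at 8 | -1=-1→7*; -2=-1→6; -3=-1→5
~ ply 7, O at 7 | -1=-1→6; -2=-1→5; -3=+1→4*
~ ply 8, X at 4 | -1=-1→3*; -2=-1→2; -3=-1→1
~ ply 9, O at 3 | -1=-1→2; -2=-1→1; -3=+1→0*
~ ply 10: 0 is terminal -1 (X); from 18 depth 18
compare (X): move=+1 vs pass=-1

zugzwang(18, X) = False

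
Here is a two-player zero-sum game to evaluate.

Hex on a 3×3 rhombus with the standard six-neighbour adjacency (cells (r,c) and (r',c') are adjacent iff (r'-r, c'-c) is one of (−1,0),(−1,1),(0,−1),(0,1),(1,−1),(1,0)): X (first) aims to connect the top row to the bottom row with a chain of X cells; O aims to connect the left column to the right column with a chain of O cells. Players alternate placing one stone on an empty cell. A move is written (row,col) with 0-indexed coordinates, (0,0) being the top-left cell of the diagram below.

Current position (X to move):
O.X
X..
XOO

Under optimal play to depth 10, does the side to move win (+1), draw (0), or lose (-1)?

value(O.X/X../XOO, X) = +1

p1 X@[O.X/X../XOO]: (0,1)[OXX/X../XOO]+1* (1,1)[O.X/XX./XOO]+1 (1,2)[O.X/X.X/XOO]+1
p2 O@[OXX/X../XOO] terminal -1; root [O.X/X../XOO] d10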